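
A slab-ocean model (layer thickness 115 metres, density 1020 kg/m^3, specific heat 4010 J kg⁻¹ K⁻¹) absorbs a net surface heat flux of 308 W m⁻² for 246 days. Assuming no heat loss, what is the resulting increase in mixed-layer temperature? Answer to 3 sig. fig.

13.9 K

Areal heat capacity C = ρ c_p D = 1020 × 4010 × 115 = 4.70×10^8 J m⁻² K⁻¹.
Net heat input Q = F Δt = 308 × (246 days × 86400 s/day) = 6.55×10^9 J/m².
ΔT = Q / C = 6.55×10^9 / 4.70×10^8 = 13.9 K.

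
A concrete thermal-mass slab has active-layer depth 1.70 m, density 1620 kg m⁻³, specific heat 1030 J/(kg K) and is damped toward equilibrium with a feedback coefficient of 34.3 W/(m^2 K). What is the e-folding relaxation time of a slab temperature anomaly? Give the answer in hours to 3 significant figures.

Areal heat capacity C = ρ c_p D = 1620 × 1030 × 1.70 = 2.84×10^6 J/(m²·K).
Relaxation time τ = C / λ = 2.84×10^6 / 34.3 = 82700 s.
In hours: 82700 s / (3600 s/hour) = 23.0 hours.

23.0 hours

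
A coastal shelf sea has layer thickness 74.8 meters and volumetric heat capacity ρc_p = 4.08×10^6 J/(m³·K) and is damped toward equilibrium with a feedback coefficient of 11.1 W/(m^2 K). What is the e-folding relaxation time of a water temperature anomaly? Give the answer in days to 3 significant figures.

Areal heat capacity C = ρc_p × D = 4.08×10^6 × 74.8 = 3.05×10^8 J/(m²·K).
Relaxation time τ = C / λ = 3.05×10^8 / 11.1 = 2.75×10^7 s.
In days: 2.75×10^7 s / (86400 s/day) = 318 days.

318 days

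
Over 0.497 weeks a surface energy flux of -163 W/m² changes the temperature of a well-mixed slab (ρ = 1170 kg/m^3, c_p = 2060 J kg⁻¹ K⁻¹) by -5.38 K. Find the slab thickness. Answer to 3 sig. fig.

Heat input Q = F Δt = -163 × 3.01×10^5 s = -4.90×10^7 J/m².
Required areal heat capacity C = Q / ΔT = 9.11×10^6 J/(m²·K).
Depth D = C / (ρ c_p) = 9.11×10^6 / (1170 × 2060) = 3.78 m.

3.78 m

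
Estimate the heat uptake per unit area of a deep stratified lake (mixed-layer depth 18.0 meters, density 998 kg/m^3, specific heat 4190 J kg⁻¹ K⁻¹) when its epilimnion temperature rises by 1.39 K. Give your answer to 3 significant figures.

Areal heat capacity C = ρ c_p D = 998 × 4190 × 18.0 = 7.53×10^7 J/(m²·K).
ΔQ = C ΔT = 7.53×10^7 × 1.39 = 1.05×10^8 J/m².

1.05×10^8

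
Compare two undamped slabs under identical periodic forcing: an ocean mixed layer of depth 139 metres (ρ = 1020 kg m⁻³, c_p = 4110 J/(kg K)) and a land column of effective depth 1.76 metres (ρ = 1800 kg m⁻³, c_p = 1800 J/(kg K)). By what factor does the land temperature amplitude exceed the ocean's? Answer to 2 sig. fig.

100

C_ocean = 1020 × 4110 × 139 = 5.83×10^8 J/(m²·K).
C_land = 1800 × 1800 × 1.76 = 5.70×10^6 J/(m²·K).
Undamped amplitude ∝ 1/C, so A_land/A_ocean = C_ocean/C_land = 102.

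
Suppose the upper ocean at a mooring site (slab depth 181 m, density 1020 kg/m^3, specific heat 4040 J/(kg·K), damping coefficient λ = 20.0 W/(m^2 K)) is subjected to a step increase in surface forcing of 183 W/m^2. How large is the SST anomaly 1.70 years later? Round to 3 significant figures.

Areal heat capacity C = ρ c_p D = 1020 × 4040 × 181 = 7.46×10^8 J/(m²·K).
τ = C / λ = 7.46×10^8 / 20.0 = 3.73×10^7 s.
Equilibrium anomaly ΔT_eq = F / λ = 183 / 20.0 = 9.15 K.
t = 1.70 years = 5.36×10^7 s, so t/τ = 1.44.
ΔT(t) = ΔT_eq (1 − e^(−t/τ)) = 9.15 × (1 − e^−1.44) = 6.98 K.

6.98 K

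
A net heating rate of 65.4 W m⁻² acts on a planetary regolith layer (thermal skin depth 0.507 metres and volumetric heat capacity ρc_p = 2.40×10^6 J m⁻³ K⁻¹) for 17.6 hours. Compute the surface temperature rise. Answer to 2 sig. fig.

Areal heat capacity C = ρc_p × D = 2.40×10^6 × 0.507 = 1.22×10^6 J/(m²·K).
Net heat input Q = F Δt = 65.4 × (17.6 hours × 3600 s/hour) = 4.14×10^6 J/m².
ΔT = Q / C = 4.14×10^6 / 1.22×10^6 = 3.41 K.

3.4 K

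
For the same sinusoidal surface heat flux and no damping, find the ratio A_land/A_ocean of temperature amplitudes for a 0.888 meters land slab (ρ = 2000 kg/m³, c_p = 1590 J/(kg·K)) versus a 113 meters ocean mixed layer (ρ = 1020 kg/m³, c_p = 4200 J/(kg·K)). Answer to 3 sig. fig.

C_ocean = 1020 × 4200 × 113 = 4.84×10^8 J/(m²·K).
C_land = 2000 × 1590 × 0.888 = 2.82×10^6 J/(m²·K).
Undamped amplitude ∝ 1/C, so A_land/A_ocean = C_ocean/C_land = 171.

171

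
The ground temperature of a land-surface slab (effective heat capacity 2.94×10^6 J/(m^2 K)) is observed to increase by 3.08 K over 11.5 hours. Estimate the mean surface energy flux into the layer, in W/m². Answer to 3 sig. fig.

219

Areal heat capacity C = 2.94×10^6 J/(m^2 K) (given).
Required heat per unit area: Q = C ΔT = 2.94×10^6 × 3.08 = 9.06×10^6 J/m².
Flux F = Q / Δt = 9.06×10^6 / 41400 s = 219 W/m².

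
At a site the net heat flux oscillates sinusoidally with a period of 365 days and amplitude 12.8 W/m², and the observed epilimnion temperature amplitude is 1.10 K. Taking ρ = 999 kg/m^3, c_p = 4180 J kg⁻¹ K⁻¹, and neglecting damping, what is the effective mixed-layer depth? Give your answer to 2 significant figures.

ω = 2π / 3.15×10^7 s = 1.99×10^-7 s⁻¹.
Required C = F₀ / (A ω) = 12.8 / (1.10 × 1.99×10^-7) = 5.84×10^7 J/(m²·K).
D = C / (ρ c_p) = 5.84×10^7 / (999 × 4180) = 14.0 m.

14 m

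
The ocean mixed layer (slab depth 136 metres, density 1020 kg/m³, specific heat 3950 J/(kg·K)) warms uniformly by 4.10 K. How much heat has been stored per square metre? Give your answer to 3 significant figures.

2.25×10^9

Areal heat capacity C = ρ c_p D = 1020 × 3950 × 136 = 5.48×10^8 J m⁻² K⁻¹.
ΔQ = C ΔT = 5.48×10^8 × 4.10 = 2.25×10^9 J/m².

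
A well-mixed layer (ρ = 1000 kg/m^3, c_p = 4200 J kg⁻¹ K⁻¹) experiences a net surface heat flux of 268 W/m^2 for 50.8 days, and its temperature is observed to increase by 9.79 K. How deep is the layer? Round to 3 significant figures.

28.6 m

Heat input Q = F Δt = 268 × 4.39×10^6 s = 1.18×10^9 J/m².
Required areal heat capacity C = Q / ΔT = 1.20×10^8 J/(m²·K).
Depth D = C / (ρ c_p) = 1.20×10^8 / (1000 × 4200) = 28.6 m.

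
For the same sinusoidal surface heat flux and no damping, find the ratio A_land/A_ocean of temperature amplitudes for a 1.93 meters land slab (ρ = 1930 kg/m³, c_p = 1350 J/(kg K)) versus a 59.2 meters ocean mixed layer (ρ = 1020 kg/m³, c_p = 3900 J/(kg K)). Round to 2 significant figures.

C_ocean = 1020 × 3900 × 59.2 = 2.35×10^8 J/(m²·K).
C_land = 1930 × 1350 × 1.93 = 5.03×10^6 J/(m²·K).
Undamped amplitude ∝ 1/C, so A_land/A_ocean = C_ocean/C_land = 46.8.

47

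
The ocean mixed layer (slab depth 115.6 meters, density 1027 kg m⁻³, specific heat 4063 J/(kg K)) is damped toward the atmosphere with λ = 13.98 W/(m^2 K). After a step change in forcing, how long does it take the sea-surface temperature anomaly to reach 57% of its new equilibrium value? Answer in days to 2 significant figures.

Areal heat capacity C = ρ c_p D = 1027 × 4063 × 115.6 = 4.82×10^8 J/(m^2 K).
τ = C / λ = 4.82×10^8 / 13.98 = 3.45×10^7 s.
Fraction reached: 1 − e^(−t/τ) = 0.57 ⇒ t = −τ ln(1 − 0.57) = τ × 0.844.
t = 2.91×10^7 s = 337 days.

340 days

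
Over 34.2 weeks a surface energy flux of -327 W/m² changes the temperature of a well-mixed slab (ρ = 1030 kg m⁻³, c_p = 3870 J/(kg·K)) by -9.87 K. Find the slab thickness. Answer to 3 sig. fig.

Heat input Q = F Δt = -327 × 2.07×10^7 s = -6.76×10^9 J/m².
Required areal heat capacity C = Q / ΔT = 6.85×10^8 J/(m²·K).
Depth D = C / (ρ c_p) = 6.85×10^8 / (1030 × 3870) = 172 m.

172 m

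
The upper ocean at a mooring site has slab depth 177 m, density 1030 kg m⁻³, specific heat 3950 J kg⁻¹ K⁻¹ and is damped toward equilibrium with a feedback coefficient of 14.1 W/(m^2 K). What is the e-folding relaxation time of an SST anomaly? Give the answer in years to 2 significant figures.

1.6 years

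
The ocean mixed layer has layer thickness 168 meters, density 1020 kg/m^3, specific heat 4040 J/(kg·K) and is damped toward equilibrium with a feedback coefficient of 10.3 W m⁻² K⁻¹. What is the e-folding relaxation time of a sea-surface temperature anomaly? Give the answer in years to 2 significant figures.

Areal heat capacity C = ρ c_p D = 1020 × 4040 × 168 = 6.92×10^8 J/(m^2 K).
Relaxation time τ = C / λ = 6.92×10^8 / 10.3 = 6.72×10^7 s.
In years: 6.72×10^7 s / (3.156×10^7 s/year) = 2.13 years.

2.1 years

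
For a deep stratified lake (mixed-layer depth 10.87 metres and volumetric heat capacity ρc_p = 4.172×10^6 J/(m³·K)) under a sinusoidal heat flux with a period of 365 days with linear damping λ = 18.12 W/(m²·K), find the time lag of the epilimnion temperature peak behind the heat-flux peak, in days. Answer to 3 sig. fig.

Areal heat capacity C = ρc_p × D = 4.172×10^6 × 10.87 = 4.53×10^7 J m⁻² K⁻¹.
ω = 2π / 3.15×10^7 s = 1.99×10^-7 s⁻¹.
Phase lag φ = arctan(Cω/λ) = arctan(9.04/18.12) = 0.463 rad.
Time lag = φ / ω = 0.463 / 1.99×10^-7 = 2.32×10^6 s = 26.9 days.

26.9 days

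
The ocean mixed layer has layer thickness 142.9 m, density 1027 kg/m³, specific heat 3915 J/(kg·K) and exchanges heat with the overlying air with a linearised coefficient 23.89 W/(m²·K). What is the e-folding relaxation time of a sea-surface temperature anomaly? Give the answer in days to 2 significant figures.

Areal heat capacity C = ρ c_p D = 1027 × 3915 × 142.9 = 5.75×10^8 J/(m²·K).
Relaxation time τ = C / λ = 5.75×10^8 / 23.89 = 2.41×10^7 s.
In days: 2.41×10^7 s / (86400 s/day) = 278 days.

280 days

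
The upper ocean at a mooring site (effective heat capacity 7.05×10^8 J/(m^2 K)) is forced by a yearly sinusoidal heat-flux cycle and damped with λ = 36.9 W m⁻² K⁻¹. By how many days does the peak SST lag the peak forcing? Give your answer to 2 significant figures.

76 days

Areal heat capacity C = 7.05×10^8 J/(m^2 K) (given).
ω = 2π / 3.15×10^7 s = 1.99×10^-7 s⁻¹.
Phase lag φ = arctan(Cω/λ) = arctan(140/36.9) = 1.31 rad.
Time lag = φ / ω = 1.31 / 1.99×10^-7 = 6.59×10^6 s = 76.3 days.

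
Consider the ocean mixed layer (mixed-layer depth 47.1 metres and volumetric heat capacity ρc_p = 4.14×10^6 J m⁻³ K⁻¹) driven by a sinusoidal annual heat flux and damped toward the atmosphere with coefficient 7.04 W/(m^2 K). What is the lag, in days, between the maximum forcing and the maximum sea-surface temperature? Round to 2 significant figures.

81 days

Areal heat capacity C = ρc_p × D = 4.14×10^6 × 47.1 = 1.95×10^8 J/(m²·K).
ω = 2π / 3.15×10^7 s = 1.99×10^-7 s⁻¹.
Phase lag φ = arctan(Cω/λ) = arctan(38.9/7.04) = 1.39 rad.
Time lag = φ / ω = 1.39 / 1.99×10^-7 = 6.98×10^6 s = 80.8 days.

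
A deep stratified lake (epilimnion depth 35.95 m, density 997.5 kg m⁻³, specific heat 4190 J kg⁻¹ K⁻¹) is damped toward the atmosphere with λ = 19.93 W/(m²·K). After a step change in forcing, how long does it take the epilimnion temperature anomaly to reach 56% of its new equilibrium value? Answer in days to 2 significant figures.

Areal heat capacity C = ρ c_p D = 997.5 × 4190 × 35.95 = 1.50×10^8 J/(m^2 K).
τ = C / λ = 1.50×10^8 / 19.93 = 7.54×10^6 s.
Fraction reached: 1 − e^(−t/τ) = 0.56 ⇒ t = −τ ln(1 − 0.56) = τ × 0.821.
t = 6.19×10^6 s = 71.6 days.

72 days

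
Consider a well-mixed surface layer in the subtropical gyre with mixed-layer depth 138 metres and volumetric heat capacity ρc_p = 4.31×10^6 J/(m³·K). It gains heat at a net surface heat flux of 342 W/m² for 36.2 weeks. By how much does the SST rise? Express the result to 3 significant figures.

12.6 K

Areal heat capacity C = ρc_p × D = 4.31×10^6 × 138 = 5.95×10^8 J m⁻² K⁻¹.
Net heat input Q = F Δt = 342 × (36.2 weeks × 6.048×10^5 s/week) = 7.49×10^9 J/m².
ΔT = Q / C = 7.49×10^9 / 5.95×10^8 = 12.6 K.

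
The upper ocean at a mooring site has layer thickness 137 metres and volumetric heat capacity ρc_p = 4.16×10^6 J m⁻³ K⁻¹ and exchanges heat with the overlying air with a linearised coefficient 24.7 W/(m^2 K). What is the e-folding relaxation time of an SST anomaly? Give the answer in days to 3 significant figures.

Areal heat capacity C = ρc_p × D = 4.16×10^6 × 137 = 5.70×10^8 J/(m²·K).
Relaxation time τ = C / λ = 5.70×10^8 / 24.7 = 2.31×10^7 s.
In days: 2.31×10^7 s / (86400 s/day) = 267 days.

267 days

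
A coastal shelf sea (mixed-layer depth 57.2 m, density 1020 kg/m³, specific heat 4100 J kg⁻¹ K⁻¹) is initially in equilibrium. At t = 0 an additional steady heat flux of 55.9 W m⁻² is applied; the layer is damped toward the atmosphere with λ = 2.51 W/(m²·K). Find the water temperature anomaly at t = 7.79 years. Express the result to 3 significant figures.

20.6 K

Areal heat capacity C = ρ c_p D = 1020 × 4100 × 57.2 = 2.39×10^8 J m⁻² K⁻¹.
τ = C / λ = 2.39×10^8 / 2.51 = 9.53×10^7 s.
Equilibrium anomaly ΔT_eq = F / λ = 55.9 / 2.51 = 22.3 K.
t = 7.79 years = 2.46×10^8 s, so t/τ = 2.58.
ΔT(t) = ΔT_eq (1 − e^(−t/τ)) = 22.3 × (1 − e^−2.58) = 20.6 K.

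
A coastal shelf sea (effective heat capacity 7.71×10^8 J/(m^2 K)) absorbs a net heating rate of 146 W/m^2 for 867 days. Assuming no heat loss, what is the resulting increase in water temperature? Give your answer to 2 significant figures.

Areal heat capacity C = 7.71×10^8 J/(m^2 K) (given).
Net heat input Q = F Δt = 146 × (867 days × 86400 s/day) = 1.09×10^10 J/m².
ΔT = Q / C = 1.09×10^10 / 7.71×10^8 = 14.2 K.

14 K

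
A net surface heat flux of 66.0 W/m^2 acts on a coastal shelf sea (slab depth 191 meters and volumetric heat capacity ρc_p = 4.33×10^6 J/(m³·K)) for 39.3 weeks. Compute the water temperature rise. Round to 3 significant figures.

Areal heat capacity C = ρc_p × D = 4.33×10^6 × 191 = 8.27×10^8 J/(m²·K).
Net heat input Q = F Δt = 66.0 × (39.3 weeks × 6.048×10^5 s/week) = 1.57×10^9 J/m².
ΔT = Q / C = 1.57×10^9 / 8.27×10^8 = 1.90 K.

1.90 K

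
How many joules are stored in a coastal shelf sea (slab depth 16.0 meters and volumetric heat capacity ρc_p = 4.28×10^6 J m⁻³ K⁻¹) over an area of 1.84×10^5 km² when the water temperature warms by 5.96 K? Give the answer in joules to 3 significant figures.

Areal heat capacity C = ρc_p × D = 4.28×10^6 × 16.0 = 6.85×10^7 J/(m²·K).
Heat per unit area: q = C ΔT = 6.85×10^7 × 5.96 = 4.08×10^8 J/m².
Total heat: Q = q × A = 4.08×10^8 × (1.84×10^5 × 10⁶ m²) = 7.51×10^19 J.

7.51×10^19 J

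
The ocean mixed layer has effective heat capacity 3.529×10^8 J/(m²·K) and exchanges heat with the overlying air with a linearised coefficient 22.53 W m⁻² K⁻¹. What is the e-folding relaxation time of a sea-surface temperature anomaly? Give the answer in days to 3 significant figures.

181 days

Areal heat capacity C = 3.529×10^8 J/(m²·K) (given).
Relaxation time τ = C / λ = 3.53×10^8 / 22.53 = 1.57×10^7 s.
In days: 1.57×10^7 s / (86400 s/day) = 181 days.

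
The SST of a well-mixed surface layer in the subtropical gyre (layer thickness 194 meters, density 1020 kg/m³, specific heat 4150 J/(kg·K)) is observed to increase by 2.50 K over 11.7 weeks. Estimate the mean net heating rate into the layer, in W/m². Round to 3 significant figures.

Areal heat capacity C = ρ c_p D = 1020 × 4150 × 194 = 8.21×10^8 J m⁻² K⁻¹.
Required heat per unit area: Q = C ΔT = 8.21×10^8 × 2.50 = 2.05×10^9 J/m².
Flux F = Q / Δt = 2.05×10^9 / 7.08×10^6 s = 290 W/m².

290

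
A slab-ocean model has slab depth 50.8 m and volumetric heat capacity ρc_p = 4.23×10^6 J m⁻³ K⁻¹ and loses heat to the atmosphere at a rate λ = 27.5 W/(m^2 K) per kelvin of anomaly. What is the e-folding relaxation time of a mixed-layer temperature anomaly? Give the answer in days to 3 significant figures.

90.4 days

Areal heat capacity C = ρc_p × D = 4.23×10^6 × 50.8 = 2.15×10^8 J m⁻² K⁻¹.
Relaxation time τ = C / λ = 2.15×10^8 / 27.5 = 7.81×10^6 s.
In days: 7.81×10^6 s / (86400 s/day) = 90.4 days.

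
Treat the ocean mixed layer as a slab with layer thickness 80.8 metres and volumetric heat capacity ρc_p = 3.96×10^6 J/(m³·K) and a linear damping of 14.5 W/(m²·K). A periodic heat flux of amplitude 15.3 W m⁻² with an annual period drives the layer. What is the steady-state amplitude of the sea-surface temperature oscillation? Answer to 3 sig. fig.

Areal heat capacity C = ρc_p × D = 3.96×10^6 × 80.8 = 3.20×10^8 J m⁻² K⁻¹.
Angular frequency ω = 2π / T = 2π / 3.15×10^7 s = 1.99×10^-7 s⁻¹.
√((Cω)² + λ²) = √((63.7)² + 14.5²) = 65.4 W/(m²·K).
Amplitude A = F₀ / √((Cω)²+λ²) = 15.3 / 65.4 = 0.234 K.

0.234 K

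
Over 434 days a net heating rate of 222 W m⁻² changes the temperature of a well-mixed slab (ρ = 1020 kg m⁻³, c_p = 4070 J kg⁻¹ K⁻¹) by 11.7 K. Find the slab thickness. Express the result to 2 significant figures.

Heat input Q = F Δt = 222 × 3.75×10^7 s = 8.32×10^9 J/m².
Required areal heat capacity C = Q / ΔT = 7.11×10^8 J/(m²·K).
Depth D = C / (ρ c_p) = 7.11×10^8 / (1020 × 4070) = 171 m.

170 m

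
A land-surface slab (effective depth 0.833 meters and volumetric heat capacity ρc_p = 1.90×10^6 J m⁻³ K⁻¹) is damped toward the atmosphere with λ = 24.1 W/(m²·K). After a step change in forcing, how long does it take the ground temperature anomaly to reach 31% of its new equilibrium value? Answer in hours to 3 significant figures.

6.77 hours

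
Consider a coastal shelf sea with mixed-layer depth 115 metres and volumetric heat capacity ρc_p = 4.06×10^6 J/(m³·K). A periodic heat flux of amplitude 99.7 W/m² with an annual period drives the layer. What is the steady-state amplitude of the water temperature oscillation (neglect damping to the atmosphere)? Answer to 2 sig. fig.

1.1 K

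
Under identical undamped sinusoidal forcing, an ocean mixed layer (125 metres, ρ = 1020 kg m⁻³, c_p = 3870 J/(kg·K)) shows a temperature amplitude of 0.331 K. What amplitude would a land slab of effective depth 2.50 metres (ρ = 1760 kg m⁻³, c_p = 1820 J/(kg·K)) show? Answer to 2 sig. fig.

20 K

C_ocean = 4.93×10^8 J/(m²·K); C_land = 8.01×10^6 J/(m²·K).
A ∝ 1/C ⇒ A_land = A_ocean × C_ocean/C_land = 0.331 × 61.6 = 20.4 K.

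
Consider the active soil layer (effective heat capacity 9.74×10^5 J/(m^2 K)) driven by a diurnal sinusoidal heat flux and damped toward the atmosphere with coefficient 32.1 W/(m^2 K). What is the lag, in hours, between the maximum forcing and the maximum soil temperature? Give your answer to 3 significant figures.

Areal heat capacity C = 9.74×10^5 J/(m^2 K) (given).
ω = 2π / 86400 s = 7.27×10^-5 s⁻¹.
Phase lag φ = arctan(Cω/λ) = arctan(70.8/32.1) = 1.15 rad.
Time lag = φ / ω = 1.15 / 7.27×10^-5 = 15700 s = 4.37 hours.

4.37 hours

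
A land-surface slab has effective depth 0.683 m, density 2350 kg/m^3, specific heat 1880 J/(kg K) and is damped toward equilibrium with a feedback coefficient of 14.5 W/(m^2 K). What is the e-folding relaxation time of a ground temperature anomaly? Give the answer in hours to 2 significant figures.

58 hours

Areal heat capacity C = ρ c_p D = 2350 × 1880 × 0.683 = 3.02×10^6 J/(m^2 K).
Relaxation time τ = C / λ = 3.02×10^6 / 14.5 = 2.08×10^5 s.
In hours: 2.08×10^5 s / (3600 s/hour) = 57.8 hours.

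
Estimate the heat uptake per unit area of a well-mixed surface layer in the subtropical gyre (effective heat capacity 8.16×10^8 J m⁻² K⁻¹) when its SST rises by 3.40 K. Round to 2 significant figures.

Areal heat capacity C = 8.16×10^8 J m⁻² K⁻¹ (given).
ΔQ = C ΔT = 8.16×10^8 × 3.40 = 2.77×10^9 J/m².

2.8×10^9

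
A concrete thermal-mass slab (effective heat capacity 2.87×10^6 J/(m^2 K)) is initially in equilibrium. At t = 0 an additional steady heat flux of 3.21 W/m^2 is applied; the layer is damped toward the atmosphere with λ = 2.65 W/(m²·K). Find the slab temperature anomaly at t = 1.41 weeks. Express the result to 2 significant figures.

0.66 K

Areal heat capacity C = 2.87×10^6 J/(m^2 K) (given).
τ = C / λ = 2.87×10^6 / 2.65 = 1.08×10^6 s.
Equilibrium anomaly ΔT_eq = F / λ = 3.21 / 2.65 = 1.21 K.
t = 1.41 weeks = 8.53×10^5 s, so t/τ = 0.787.
ΔT(t) = ΔT_eq (1 − e^(−t/τ)) = 1.21 × (1 − e^−0.787) = 0.660 K.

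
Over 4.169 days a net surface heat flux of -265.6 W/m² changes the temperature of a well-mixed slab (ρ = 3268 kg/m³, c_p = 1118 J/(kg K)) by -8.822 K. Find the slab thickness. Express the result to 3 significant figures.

2.97 m

Heat input Q = F Δt = -265.6 × 3.60×10^5 s = -9.57×10^7 J/m².
Required areal heat capacity C = Q / ΔT = 1.08×10^7 J/(m²·K).
Depth D = C / (ρ c_p) = 1.08×10^7 / (3268 × 1118) = 2.97 m.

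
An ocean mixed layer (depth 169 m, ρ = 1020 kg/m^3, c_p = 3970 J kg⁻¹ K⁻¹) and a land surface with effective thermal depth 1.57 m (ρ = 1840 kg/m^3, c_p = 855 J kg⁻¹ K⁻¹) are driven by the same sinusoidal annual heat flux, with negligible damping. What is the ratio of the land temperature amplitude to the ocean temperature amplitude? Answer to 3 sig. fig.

C_ocean = 1020 × 3970 × 169 = 6.84×10^8 J/(m²·K).
C_land = 1840 × 855 × 1.57 = 2.47×10^6 J/(m²·K).
Undamped amplitude ∝ 1/C, so A_land/A_ocean = C_ocean/C_land = 277.

277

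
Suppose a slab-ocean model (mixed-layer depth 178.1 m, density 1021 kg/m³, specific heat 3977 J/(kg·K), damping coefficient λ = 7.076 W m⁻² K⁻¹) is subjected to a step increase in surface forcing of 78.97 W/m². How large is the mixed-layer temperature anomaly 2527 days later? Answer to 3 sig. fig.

Areal heat capacity C = ρ c_p D = 1021 × 3977 × 178.1 = 7.23×10^8 J/(m^2 K).
τ = C / λ = 7.23×10^8 / 7.076 = 1.02×10^8 s.
Equilibrium anomaly ΔT_eq = F / λ = 78.97 / 7.076 = 11.2 K.
t = 2527 days = 2.18×10^8 s, so t/τ = 2.14.
ΔT(t) = ΔT_eq (1 − e^(−t/τ)) = 11.2 × (1 − e^−2.14) = 9.84 K.

9.84 K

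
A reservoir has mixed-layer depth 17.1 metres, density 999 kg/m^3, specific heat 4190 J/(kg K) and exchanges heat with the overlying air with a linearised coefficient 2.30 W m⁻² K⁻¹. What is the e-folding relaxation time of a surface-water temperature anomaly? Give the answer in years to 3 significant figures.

0.986 years

Areal heat capacity C = ρ c_p D = 999 × 4190 × 17.1 = 7.16×10^7 J/(m²·K).
Relaxation time τ = C / λ = 7.16×10^7 / 2.30 = 3.11×10^7 s.
In years: 3.11×10^7 s / (3.156×10^7 s/year) = 0.986 years.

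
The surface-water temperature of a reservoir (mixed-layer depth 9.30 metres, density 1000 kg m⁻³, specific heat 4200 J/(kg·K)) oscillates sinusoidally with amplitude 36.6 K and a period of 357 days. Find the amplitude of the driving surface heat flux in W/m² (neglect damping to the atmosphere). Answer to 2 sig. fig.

290

Areal heat capacity C = ρ c_p D = 1000 × 4200 × 9.30 = 3.91×10^7 J m⁻² K⁻¹.
ω = 2π / 3.08×10^7 s = 2.04×10^-7 s⁻¹.
Cω = 3.91×10^7 × 2.04×10^-7 = 7.96 W/(m²·K).
F₀ = A × Cω = 36.6 × 7.96 = 291 W/m².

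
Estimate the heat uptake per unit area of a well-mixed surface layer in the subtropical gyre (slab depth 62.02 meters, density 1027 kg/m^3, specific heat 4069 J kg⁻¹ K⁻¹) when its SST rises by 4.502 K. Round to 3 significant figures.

Areal heat capacity C = ρ c_p D = 1027 × 4069 × 62.02 = 2.59×10^8 J/(m²·K).
ΔQ = C ΔT = 2.59×10^8 × 4.502 = 1.17×10^9 J/m².

1.17×10^9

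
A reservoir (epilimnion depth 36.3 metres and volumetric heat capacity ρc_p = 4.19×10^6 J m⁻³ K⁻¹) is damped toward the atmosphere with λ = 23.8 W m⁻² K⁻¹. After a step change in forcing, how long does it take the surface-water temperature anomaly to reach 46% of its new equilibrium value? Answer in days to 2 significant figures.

46 days

Areal heat capacity C = ρc_p × D = 4.19×10^6 × 36.3 = 1.52×10^8 J/(m²·K).
τ = C / λ = 1.52×10^8 / 23.8 = 6.39×10^6 s.
Fraction reached: 1 − e^(−t/τ) = 0.46 ⇒ t = −τ ln(1 − 0.46) = τ × 0.616.
t = 3.94×10^6 s = 45.6 days.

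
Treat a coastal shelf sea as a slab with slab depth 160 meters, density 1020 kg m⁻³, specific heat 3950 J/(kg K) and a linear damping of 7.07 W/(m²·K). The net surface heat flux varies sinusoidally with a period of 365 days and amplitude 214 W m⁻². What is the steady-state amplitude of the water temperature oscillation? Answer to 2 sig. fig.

Areal heat capacity C = ρ c_p D = 1020 × 3950 × 160 = 6.45×10^8 J m⁻² K⁻¹.
Angular frequency ω = 2π / T = 2π / 3.15×10^7 s = 1.99×10^-7 s⁻¹.
√((Cω)² + λ²) = √((128)² + 7.07²) = 129 W/(m²·K).
Amplitude A = F₀ / √((Cω)²+λ²) = 214 / 129 = 1.66 K.

1.7 K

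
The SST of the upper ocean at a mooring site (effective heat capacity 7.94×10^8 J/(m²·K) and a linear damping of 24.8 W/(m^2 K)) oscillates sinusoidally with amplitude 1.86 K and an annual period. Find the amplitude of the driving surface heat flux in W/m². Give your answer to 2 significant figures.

Areal heat capacity C = 7.94×10^8 J/(m²·K) (given).
ω = 2π / 3.15×10^7 s = 1.99×10^-7 s⁻¹.
√((Cω)² + λ²) = √((158)² + 24.8²) = 160 W/(m²·K).
F₀ = A × √((Cω)²+λ²) = 1.86 × 160 = 298 W/m².

300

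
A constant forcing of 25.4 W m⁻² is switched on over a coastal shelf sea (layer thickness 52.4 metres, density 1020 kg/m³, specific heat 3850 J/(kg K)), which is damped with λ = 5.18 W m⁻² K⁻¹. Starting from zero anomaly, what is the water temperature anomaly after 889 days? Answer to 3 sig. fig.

Areal heat capacity C = ρ c_p D = 1020 × 3850 × 52.4 = 2.06×10^8 J m⁻² K⁻¹.
τ = C / λ = 2.06×10^8 / 5.18 = 3.97×10^7 s.
Equilibrium anomaly ΔT_eq = F / λ = 25.4 / 5.18 = 4.90 K.
t = 889 days = 7.68×10^7 s, so t/τ = 1.93.
ΔT(t) = ΔT_eq (1 − e^(−t/τ)) = 4.90 × (1 − e^−1.93) = 4.19 K.

4.19 K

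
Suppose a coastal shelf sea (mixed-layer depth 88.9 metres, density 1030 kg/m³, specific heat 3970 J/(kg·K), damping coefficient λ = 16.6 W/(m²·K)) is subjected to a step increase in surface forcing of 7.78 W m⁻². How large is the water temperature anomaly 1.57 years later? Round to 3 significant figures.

0.420 K

Areal heat capacity C = ρ c_p D = 1030 × 3970 × 88.9 = 3.64×10^8 J/(m^2 K).
τ = C / λ = 3.64×10^8 / 16.6 = 2.19×10^7 s.
Equilibrium anomaly ΔT_eq = F / λ = 7.78 / 16.6 = 0.469 K.
t = 1.57 years = 4.95×10^7 s, so t/τ = 2.26.
ΔT(t) = ΔT_eq (1 − e^(−t/τ)) = 0.469 × (1 − e^−2.26) = 0.420 K.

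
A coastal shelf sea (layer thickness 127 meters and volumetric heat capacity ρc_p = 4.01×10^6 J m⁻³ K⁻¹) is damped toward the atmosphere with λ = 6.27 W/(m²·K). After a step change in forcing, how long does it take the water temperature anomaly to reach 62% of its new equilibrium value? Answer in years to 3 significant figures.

2.49 years

Areal heat capacity C = ρc_p × D = 4.01×10^6 × 127 = 5.09×10^8 J/(m^2 K).
τ = C / λ = 5.09×10^8 / 6.27 = 8.12×10^7 s.
Fraction reached: 1 − e^(−t/τ) = 0.62 ⇒ t = −τ ln(1 − 0.62) = τ × 0.968.
t = 7.86×10^7 s = 2.49 years.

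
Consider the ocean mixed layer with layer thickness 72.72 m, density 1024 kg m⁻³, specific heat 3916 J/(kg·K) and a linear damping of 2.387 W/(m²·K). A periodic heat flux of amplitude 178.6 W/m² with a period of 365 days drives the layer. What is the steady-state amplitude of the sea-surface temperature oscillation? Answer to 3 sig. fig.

3.07 K

Areal heat capacity C = ρ c_p D = 1024 × 3916 × 72.72 = 2.92×10^8 J/(m^2 K).
Angular frequency ω = 2π / T = 2π / 3.15×10^7 s = 1.99×10^-7 s⁻¹.
√((Cω)² + λ²) = √((58.1)² + 2.387²) = 58.1 W/(m²·K).
Amplitude A = F₀ / √((Cω)²+λ²) = 178.6 / 58.1 = 3.07 K.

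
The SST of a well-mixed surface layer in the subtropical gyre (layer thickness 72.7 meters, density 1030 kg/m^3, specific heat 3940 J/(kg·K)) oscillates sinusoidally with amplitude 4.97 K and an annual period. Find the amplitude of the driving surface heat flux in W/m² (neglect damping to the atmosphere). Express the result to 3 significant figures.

292

Areal heat capacity C = ρ c_p D = 1030 × 3940 × 72.7 = 2.95×10^8 J/(m²·K).
ω = 2π / 3.15×10^7 s = 1.99×10^-7 s⁻¹.
Cω = 2.95×10^8 × 1.99×10^-7 = 58.8 W/(m²·K).
F₀ = A × Cω = 4.97 × 58.8 = 292 W/m².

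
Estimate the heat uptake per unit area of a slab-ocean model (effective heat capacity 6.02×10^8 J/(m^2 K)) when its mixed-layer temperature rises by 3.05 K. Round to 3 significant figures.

1.84×10^9

Areal heat capacity C = 6.02×10^8 J/(m^2 K) (given).
ΔQ = C ΔT = 6.02×10^8 × 3.05 = 1.84×10^9 J/m².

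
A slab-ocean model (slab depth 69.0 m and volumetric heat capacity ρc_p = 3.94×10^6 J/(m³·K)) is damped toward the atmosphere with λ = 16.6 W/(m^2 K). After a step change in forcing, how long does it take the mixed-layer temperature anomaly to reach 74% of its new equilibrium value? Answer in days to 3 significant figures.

Areal heat capacity C = ρc_p × D = 3.94×10^6 × 69.0 = 2.72×10^8 J/(m^2 K).
τ = C / λ = 2.72×10^8 / 16.6 = 1.64×10^7 s.
Fraction reached: 1 − e^(−t/τ) = 0.74 ⇒ t = −τ ln(1 − 0.74) = τ × 1.35.
t = 2.21×10^7 s = 255 days.

255 days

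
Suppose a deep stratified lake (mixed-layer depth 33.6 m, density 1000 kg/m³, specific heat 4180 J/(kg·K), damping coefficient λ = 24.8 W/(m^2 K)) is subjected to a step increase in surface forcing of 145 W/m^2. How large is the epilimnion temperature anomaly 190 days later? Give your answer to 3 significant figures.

Areal heat capacity C = ρ c_p D = 1000 × 4180 × 33.6 = 1.40×10^8 J/(m^2 K).
τ = C / λ = 1.40×10^8 / 24.8 = 5.66×10^6 s.
Equilibrium anomaly ΔT_eq = F / λ = 145 / 24.8 = 5.85 K.
t = 190 days = 1.64×10^7 s, so t/τ = 2.90.
ΔT(t) = ΔT_eq (1 − e^(−t/τ)) = 5.85 × (1 − e^−2.90) = 5.52 K.

5.52 K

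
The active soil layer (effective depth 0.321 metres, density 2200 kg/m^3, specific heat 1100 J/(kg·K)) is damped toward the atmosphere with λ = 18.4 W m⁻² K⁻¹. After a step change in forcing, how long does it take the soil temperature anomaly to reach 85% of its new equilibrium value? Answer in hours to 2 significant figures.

22 hours

Areal heat capacity C = ρ c_p D = 2200 × 1100 × 0.321 = 7.77×10^5 J m⁻² K⁻¹.
τ = C / λ = 7.77×10^5 / 18.4 = 42200 s.
Fraction reached: 1 − e^(−t/τ) = 0.85 ⇒ t = −τ ln(1 − 0.85) = τ × 1.90.
t = 80100 s = 22.2 hours.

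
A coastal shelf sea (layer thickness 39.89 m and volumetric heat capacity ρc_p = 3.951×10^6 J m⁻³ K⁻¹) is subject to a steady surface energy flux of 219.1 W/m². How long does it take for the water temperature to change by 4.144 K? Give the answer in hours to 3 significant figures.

Areal heat capacity C = ρc_p × D = 3.951×10^6 × 39.89 = 1.58×10^8 J m⁻² K⁻¹.
Time required: Δt = C ΔT / F = 1.58×10^8 × 4.144 / 219.1 = 2.98×10^6 s.
In hours: 2.98×10^6 s / (3600 s/hour) = 828 hours.

828 hours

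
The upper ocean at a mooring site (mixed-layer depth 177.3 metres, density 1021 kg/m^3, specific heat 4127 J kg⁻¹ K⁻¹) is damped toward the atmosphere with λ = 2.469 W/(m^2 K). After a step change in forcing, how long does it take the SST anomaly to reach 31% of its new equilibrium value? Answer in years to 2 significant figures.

3.6 years

Areal heat capacity C = ρ c_p D = 1021 × 4127 × 177.3 = 7.47×10^8 J/(m²·K).
τ = C / λ = 7.47×10^8 / 2.469 = 3.03×10^8 s.
Fraction reached: 1 − e^(−t/τ) = 0.31 ⇒ t = −τ ln(1 − 0.31) = τ × 0.371.
t = 1.12×10^8 s = 3.56 years.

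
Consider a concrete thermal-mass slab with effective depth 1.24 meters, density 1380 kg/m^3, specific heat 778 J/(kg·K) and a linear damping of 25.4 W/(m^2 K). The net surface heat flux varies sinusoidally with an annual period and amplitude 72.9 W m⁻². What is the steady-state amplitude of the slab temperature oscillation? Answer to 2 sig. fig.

2.9 K

Areal heat capacity C = ρ c_p D = 1380 × 778 × 1.24 = 1.33×10^6 J/(m^2 K).
Angular frequency ω = 2π / T = 2π / 3.15×10^7 s = 1.99×10^-7 s⁻¹.
√((Cω)² + λ²) = √((0.265)² + 25.4²) = 25.4 W/(m²·K).
Amplitude A = F₀ / √((Cω)²+λ²) = 72.9 / 25.4 = 2.87 K.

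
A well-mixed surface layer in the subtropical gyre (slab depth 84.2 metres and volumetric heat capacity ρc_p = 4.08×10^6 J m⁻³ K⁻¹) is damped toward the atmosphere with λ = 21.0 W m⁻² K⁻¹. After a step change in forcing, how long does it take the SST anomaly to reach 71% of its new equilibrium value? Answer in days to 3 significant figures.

Areal heat capacity C = ρc_p × D = 4.08×10^6 × 84.2 = 3.44×10^8 J m⁻² K⁻¹.
τ = C / λ = 3.44×10^8 / 21.0 = 1.64×10^7 s.
Fraction reached: 1 − e^(−t/τ) = 0.71 ⇒ t = −τ ln(1 − 0.71) = τ × 1.24.
t = 2.03×10^7 s = 234 days.

234 days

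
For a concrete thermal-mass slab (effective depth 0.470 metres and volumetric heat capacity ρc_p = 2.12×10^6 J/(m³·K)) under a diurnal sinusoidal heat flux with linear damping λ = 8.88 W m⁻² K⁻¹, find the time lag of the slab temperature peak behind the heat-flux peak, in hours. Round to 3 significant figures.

Areal heat capacity C = ρc_p × D = 2.12×10^6 × 0.470 = 9.96×10^5 J/(m^2 K).
ω = 2π / 86400 s = 7.27×10^-5 s⁻¹.
Phase lag φ = arctan(Cω/λ) = arctan(72.5/8.88) = 1.45 rad.
Time lag = φ / ω = 1.45 / 7.27×10^-5 = 19900 s = 5.53 hours.

5.53 hours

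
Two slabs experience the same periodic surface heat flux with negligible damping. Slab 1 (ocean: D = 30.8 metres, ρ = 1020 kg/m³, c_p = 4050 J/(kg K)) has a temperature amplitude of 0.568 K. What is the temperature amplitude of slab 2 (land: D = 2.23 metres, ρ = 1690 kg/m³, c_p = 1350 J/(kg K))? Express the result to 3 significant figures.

14.2 K

C_ocean = 1.27×10^8 J/(m²·K); C_land = 5.09×10^6 J/(m²·K).
A ∝ 1/C ⇒ A_land = A_ocean × C_ocean/C_land = 0.568 × 25.0 = 14.2 K.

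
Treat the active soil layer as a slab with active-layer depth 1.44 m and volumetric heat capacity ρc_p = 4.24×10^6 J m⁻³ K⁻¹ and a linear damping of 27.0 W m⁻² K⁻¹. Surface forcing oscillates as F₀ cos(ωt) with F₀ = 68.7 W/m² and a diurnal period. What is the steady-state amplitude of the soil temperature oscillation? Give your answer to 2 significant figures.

0.15 K

Areal heat capacity C = ρc_p × D = 4.24×10^6 × 1.44 = 6.11×10^6 J m⁻² K⁻¹.
Angular frequency ω = 2π / T = 2π / 86400 s = 7.27×10^-5 s⁻¹.
√((Cω)² + λ²) = √((444)² + 27.0²) = 445 W/(m²·K).
Amplitude A = F₀ / √((Cω)²+λ²) = 68.7 / 445 = 0.154 K.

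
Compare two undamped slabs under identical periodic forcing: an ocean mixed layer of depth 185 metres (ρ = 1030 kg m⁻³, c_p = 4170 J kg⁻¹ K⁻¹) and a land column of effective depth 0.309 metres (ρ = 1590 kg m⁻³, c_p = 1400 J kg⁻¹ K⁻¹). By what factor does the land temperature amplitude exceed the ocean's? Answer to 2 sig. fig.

C_ocean = 1030 × 4170 × 185 = 7.95×10^8 J/(m²·K).
C_land = 1590 × 1400 × 0.309 = 6.88×10^5 J/(m²·K).
Undamped amplitude ∝ 1/C, so A_land/A_ocean = C_ocean/C_land = 1160.

1200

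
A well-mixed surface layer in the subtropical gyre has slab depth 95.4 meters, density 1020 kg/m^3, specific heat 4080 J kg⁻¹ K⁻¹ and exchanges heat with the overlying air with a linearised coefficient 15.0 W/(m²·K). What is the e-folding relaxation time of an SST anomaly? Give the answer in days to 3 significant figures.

Areal heat capacity C = ρ c_p D = 1020 × 4080 × 95.4 = 3.97×10^8 J m⁻² K⁻¹.
Relaxation time τ = C / λ = 3.97×10^8 / 15.0 = 2.65×10^7 s.
In days: 2.65×10^7 s / (86400 s/day) = 306 days.

306 days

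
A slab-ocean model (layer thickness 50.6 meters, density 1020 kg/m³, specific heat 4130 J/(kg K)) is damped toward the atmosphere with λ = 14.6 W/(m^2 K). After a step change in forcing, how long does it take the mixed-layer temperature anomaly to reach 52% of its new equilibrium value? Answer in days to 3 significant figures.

Areal heat capacity C = ρ c_p D = 1020 × 4130 × 50.6 = 2.13×10^8 J m⁻² K⁻¹.
τ = C / λ = 2.13×10^8 / 14.6 = 1.46×10^7 s.
Fraction reached: 1 − e^(−t/τ) = 0.52 ⇒ t = −τ ln(1 − 0.52) = τ × 0.734.
t = 1.07×10^7 s = 124 days.

124 days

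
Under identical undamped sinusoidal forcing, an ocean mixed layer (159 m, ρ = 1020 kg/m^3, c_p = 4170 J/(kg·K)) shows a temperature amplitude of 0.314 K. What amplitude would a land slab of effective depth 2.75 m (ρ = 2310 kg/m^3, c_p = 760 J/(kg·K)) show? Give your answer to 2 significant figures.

44 K

C_ocean = 6.76×10^8 J/(m²·K); C_land = 4.83×10^6 J/(m²·K).
A ∝ 1/C ⇒ A_land = A_ocean × C_ocean/C_land = 0.314 × 140 = 44.0 K.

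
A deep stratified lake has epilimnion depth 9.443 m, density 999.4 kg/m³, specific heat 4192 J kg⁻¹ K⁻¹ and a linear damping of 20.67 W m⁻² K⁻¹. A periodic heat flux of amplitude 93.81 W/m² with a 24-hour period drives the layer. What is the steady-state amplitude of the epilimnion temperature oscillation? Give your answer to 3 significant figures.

0.0326 K

Areal heat capacity C = ρ c_p D = 999.4 × 4192 × 9.443 = 3.96×10^7 J/(m^2 K).
Angular frequency ω = 2π / T = 2π / 86400 s = 7.27×10^-5 s⁻¹.
√((Cω)² + λ²) = √((2880)² + 20.67²) = 2880 W/(m²·K).
Amplitude A = F₀ / √((Cω)²+λ²) = 93.81 / 2880 = 0.0326 K.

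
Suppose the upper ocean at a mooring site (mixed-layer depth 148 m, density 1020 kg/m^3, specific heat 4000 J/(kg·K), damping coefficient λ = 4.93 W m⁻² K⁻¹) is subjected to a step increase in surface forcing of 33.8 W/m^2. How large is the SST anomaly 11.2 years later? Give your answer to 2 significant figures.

6.5 K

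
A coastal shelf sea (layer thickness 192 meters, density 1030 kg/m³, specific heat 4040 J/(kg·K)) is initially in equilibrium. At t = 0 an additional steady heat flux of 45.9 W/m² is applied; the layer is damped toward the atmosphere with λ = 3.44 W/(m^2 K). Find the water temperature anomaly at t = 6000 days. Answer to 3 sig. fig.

11.9 K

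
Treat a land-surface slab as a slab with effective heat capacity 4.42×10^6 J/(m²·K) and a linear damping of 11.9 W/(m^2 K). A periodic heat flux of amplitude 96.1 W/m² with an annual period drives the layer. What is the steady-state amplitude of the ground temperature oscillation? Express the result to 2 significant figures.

8.1 K

Areal heat capacity C = 4.42×10^6 J/(m²·K) (given).
Angular frequency ω = 2π / T = 2π / 3.15×10^7 s = 1.99×10^-7 s⁻¹.
√((Cω)² + λ²) = √((0.881)² + 11.9²) = 11.9 W/(m²·K).
Amplitude A = F₀ / √((Cω)²+λ²) = 96.1 / 11.9 = 8.05 K.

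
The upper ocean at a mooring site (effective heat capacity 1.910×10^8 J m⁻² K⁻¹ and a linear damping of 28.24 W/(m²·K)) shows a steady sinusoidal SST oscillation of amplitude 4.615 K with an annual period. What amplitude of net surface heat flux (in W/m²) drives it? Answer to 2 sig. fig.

220

Areal heat capacity C = 1.910×10^8 J m⁻² K⁻¹ (given).
ω = 2π / 3.15×10^7 s = 1.99×10^-7 s⁻¹.
√((Cω)² + λ²) = √((38.1)² + 28.24²) = 47.4 W/(m²·K).
F₀ = A × √((Cω)²+λ²) = 4.615 × 47.4 = 219 W/m².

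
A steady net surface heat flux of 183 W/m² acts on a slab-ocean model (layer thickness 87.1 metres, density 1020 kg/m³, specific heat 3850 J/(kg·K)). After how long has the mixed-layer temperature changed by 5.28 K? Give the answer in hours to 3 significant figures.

Areal heat capacity C = ρ c_p D = 1020 × 3850 × 87.1 = 3.42×10^8 J/(m²·K).
Time required: Δt = C ΔT / F = 3.42×10^8 × 5.28 / 183 = 9.87×10^6 s.
In hours: 9.87×10^6 s / (3600 s/hour) = 2740 hours.

2740 hours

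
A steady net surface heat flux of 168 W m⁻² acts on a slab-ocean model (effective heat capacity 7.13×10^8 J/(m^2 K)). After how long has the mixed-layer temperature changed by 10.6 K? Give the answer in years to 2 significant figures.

1.4 years

Areal heat capacity C = 7.13×10^8 J/(m^2 K) (given).
Time required: Δt = C ΔT / F = 7.13×10^8 × 10.6 / 168 = 4.50×10^7 s.
In years: 4.50×10^7 s / (3.156×10^7 s/year) = 1.43 years.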